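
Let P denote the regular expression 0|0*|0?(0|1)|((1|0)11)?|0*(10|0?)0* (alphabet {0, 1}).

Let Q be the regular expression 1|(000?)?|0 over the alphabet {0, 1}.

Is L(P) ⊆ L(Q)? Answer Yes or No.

The string 01 is in L(P) but not in L(Q).
So L(P) ⊄ L(Q).

No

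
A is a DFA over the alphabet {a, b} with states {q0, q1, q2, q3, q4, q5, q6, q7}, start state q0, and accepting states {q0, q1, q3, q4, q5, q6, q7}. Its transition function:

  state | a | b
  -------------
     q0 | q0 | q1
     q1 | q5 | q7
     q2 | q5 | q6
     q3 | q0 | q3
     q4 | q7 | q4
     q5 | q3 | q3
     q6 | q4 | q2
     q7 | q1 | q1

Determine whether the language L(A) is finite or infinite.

infinite

State q0 is reachable from the start and can reach an accepting state, and it lies on the cycle q0 → q0.
Traversing that cycle any number of times yields accepted strings of unbounded length, so the language is infinite.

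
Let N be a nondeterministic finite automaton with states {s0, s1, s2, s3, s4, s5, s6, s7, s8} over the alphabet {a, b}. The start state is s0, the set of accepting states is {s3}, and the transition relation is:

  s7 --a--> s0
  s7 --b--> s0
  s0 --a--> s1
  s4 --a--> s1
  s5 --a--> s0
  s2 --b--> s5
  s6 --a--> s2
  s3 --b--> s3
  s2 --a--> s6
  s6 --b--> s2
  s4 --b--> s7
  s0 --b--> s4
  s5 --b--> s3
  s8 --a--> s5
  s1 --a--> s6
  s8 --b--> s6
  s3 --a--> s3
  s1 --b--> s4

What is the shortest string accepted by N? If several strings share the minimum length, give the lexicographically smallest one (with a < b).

aaabb

A breadth-first search from s0 reaches an accepting state first via the path s0 → s1 → s6 → s2 → s5 → s3 on input aaabb.
No string of length < 5 is accepted (BFS exhausts all shorter strings without reaching an accepting state), and aaabb is the lexicographically least accepting string of length 5.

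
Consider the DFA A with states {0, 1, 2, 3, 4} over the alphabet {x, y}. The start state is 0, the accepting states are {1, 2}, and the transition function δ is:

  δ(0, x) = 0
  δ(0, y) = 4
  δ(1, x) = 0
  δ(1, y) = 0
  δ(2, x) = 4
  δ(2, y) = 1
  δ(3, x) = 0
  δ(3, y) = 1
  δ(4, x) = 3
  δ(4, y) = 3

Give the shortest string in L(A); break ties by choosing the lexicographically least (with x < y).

A breadth-first search from 0 reaches an accepting state first via the path 0 → 4 → 3 → 1 on input yxy.
No string of length < 3 is accepted (BFS exhausts all shorter strings without reaching an accepting state), and yxy is the lexicographically least accepting string of length 3.

yxy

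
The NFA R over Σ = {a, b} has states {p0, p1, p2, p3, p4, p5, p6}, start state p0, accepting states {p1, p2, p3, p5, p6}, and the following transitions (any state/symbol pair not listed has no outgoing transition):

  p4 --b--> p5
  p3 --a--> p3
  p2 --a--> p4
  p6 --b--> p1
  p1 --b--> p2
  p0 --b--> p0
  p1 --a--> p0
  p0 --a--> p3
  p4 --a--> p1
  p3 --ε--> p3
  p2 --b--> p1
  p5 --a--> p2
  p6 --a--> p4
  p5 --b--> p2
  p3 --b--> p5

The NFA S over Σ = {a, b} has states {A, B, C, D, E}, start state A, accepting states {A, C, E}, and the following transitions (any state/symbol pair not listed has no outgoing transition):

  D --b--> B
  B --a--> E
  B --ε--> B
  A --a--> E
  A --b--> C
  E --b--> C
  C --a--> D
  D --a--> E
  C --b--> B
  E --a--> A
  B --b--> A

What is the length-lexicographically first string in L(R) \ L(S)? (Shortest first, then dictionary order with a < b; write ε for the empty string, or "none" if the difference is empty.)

The string ba is accepted by R but not by S.
No shorter string lies in the difference, and ba is the lexicographically first length-2 string in L(R) \ L(S).

ba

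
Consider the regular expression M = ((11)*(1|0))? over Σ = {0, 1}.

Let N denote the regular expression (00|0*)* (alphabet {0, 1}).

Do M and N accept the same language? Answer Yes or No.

The string 1 is accepted by M but rejected by N.
So L(M) ≠ L(N).

No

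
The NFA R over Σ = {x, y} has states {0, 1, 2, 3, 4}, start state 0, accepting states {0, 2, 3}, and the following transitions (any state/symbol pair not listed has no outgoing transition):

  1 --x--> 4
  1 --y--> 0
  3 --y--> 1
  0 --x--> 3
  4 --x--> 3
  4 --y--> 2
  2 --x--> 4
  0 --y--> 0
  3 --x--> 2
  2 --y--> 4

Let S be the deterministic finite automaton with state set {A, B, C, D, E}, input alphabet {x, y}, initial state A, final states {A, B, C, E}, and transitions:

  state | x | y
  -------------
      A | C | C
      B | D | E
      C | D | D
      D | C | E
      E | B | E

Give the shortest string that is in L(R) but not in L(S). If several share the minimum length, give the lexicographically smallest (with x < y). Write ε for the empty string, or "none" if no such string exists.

xx

The string xx is accepted by R but not by S.
No shorter string lies in the difference, and xx is the lexicographically first length-2 string in L(R) \ L(S).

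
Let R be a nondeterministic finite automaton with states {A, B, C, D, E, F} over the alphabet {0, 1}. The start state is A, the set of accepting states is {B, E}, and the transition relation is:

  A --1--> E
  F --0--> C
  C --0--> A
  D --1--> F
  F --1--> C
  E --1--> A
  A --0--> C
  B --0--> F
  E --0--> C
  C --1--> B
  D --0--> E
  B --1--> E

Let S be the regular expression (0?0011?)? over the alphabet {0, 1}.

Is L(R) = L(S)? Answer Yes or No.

No

The string 1 is accepted by R but rejected by S.
So L(R) ≠ L(S).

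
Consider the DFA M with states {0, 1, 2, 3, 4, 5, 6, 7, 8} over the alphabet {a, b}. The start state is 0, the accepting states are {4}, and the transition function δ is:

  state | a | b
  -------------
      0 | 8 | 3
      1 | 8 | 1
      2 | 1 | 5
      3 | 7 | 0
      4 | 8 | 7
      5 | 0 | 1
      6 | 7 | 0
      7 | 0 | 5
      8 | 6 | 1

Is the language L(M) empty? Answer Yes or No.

Yes

The states reachable from the start state are {0, 1, 3, 5, 6, 7, 8}.
None of the accepting states {4} is reachable, so no string is accepted and L(M) = ∅.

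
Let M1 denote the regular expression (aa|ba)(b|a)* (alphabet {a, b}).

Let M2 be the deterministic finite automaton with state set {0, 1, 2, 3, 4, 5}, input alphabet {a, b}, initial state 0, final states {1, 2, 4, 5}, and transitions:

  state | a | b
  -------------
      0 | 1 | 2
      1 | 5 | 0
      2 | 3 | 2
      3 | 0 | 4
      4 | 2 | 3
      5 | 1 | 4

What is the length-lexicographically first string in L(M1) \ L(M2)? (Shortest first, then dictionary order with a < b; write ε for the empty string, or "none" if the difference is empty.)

ba

The string ba is accepted by M1 but not by M2.
No shorter string lies in the difference, and ba is the lexicographically first length-2 string in L(M1) \ L(M2).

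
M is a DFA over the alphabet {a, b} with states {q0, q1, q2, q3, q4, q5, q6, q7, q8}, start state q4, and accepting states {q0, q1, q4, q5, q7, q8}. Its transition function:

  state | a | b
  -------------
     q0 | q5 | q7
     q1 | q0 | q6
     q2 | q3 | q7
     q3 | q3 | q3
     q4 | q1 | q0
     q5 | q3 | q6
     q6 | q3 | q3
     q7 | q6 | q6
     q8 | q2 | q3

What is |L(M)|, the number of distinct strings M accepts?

8

The useful subgraph on states {q0, q1, q4, q5, q7} is acyclic, so L(M) is finite; the longest accepting path visits 4 useful states, giving maximum string length 3.
Counting accepting paths from q4 by length: 1 of length 0, 2 of length 1, 3 of length 2, 2 of length 3. Total 8.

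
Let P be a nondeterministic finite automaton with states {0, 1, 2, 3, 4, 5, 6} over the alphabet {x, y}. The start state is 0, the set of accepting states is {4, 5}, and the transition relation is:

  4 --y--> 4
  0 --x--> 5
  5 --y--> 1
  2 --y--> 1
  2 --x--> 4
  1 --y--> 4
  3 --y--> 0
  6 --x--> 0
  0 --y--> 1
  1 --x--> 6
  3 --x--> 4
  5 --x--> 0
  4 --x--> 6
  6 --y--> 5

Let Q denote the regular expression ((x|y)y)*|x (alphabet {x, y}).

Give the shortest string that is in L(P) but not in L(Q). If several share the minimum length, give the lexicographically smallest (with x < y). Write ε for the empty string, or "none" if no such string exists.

The string xxx is accepted by P but not by Q.
No shorter string lies in the difference, and xxx is the lexicographically first length-3 string in L(P) \ L(Q).

xxx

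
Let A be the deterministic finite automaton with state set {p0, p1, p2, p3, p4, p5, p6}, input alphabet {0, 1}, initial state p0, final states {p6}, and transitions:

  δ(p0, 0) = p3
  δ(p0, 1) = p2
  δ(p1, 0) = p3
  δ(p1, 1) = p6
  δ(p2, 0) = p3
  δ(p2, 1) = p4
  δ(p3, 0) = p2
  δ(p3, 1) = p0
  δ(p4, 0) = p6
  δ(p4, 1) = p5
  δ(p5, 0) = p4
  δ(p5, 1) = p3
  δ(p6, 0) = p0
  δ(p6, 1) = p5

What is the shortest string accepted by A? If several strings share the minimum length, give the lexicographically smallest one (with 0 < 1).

A breadth-first search from p0 reaches an accepting state first via the path p0 → p2 → p4 → p6 on input 110.
No string of length < 3 is accepted (BFS exhausts all shorter strings without reaching an accepting state), and 110 is the lexicographically least accepting string of length 3.

110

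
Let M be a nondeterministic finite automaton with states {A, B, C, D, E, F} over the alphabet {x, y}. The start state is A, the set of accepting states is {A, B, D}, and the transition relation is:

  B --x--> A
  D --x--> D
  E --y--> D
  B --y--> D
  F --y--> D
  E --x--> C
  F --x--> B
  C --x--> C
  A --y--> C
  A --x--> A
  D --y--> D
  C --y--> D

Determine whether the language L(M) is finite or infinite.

State A is reachable from the start and can reach an accepting state, and it lies on the cycle A → A.
Traversing that cycle any number of times yields accepted strings of unbounded length, so the language is infinite.

infinite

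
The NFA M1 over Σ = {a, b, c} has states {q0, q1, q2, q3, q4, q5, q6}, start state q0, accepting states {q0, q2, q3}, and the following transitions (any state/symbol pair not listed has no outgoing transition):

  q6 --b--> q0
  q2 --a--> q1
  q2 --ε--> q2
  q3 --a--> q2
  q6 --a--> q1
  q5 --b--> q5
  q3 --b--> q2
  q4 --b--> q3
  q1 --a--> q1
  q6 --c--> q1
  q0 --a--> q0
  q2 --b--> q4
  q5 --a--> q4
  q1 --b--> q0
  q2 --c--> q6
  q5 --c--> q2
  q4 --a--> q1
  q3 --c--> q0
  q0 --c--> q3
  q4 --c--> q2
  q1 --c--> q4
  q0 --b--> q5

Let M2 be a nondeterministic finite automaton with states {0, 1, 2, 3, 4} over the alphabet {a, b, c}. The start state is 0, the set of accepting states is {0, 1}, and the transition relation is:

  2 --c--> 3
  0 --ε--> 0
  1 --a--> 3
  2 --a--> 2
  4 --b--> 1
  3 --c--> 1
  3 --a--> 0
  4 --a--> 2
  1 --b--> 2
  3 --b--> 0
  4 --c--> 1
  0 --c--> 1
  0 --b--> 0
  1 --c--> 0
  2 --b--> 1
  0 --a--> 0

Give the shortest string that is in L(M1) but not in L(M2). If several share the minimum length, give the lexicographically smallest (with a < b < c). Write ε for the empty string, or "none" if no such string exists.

ca

The string ca is accepted by M1 but not by M2.
No shorter string lies in the difference, and ca is the lexicographically first length-2 string in L(M1) \ L(M2).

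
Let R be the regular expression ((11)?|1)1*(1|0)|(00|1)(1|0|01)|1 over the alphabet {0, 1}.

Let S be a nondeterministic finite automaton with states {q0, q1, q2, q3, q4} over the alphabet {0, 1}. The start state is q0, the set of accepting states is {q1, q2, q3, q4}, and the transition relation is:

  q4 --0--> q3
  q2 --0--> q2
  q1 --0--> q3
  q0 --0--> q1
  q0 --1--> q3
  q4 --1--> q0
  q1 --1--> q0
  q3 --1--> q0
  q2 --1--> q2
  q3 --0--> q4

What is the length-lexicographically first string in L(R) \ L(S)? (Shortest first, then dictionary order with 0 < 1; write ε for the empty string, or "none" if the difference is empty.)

11

The string 11 is accepted by R but not by S.
No shorter string lies in the difference, and 11 is the lexicographically first length-2 string in L(R) \ L(S).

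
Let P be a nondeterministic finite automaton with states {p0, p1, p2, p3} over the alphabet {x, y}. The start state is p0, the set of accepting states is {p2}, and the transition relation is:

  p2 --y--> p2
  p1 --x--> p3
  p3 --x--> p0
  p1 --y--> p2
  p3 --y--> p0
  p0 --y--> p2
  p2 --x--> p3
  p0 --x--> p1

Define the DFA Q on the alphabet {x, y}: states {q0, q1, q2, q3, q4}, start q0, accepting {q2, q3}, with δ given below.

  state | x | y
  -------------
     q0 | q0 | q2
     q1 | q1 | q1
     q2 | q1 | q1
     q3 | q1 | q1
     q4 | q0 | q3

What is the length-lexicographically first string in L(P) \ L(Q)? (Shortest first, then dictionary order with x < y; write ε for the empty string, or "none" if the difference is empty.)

yy

The string yy is accepted by P but not by Q.
No shorter string lies in the difference, and yy is the lexicographically first length-2 string in L(P) \ L(Q).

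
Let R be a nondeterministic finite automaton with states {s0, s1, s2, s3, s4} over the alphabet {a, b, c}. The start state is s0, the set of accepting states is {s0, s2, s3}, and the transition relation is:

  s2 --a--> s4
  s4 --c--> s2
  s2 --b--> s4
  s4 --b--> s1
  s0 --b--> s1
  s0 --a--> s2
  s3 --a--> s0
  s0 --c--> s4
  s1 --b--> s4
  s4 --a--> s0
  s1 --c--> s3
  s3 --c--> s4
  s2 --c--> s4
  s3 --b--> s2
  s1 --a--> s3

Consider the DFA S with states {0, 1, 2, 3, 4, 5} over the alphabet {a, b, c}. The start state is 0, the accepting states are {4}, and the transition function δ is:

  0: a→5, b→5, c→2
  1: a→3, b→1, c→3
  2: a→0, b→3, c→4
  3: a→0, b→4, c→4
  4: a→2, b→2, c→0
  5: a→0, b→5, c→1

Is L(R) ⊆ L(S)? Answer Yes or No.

The empty string ε is in L(R) but not in L(S).
So L(R) ⊄ L(S).

No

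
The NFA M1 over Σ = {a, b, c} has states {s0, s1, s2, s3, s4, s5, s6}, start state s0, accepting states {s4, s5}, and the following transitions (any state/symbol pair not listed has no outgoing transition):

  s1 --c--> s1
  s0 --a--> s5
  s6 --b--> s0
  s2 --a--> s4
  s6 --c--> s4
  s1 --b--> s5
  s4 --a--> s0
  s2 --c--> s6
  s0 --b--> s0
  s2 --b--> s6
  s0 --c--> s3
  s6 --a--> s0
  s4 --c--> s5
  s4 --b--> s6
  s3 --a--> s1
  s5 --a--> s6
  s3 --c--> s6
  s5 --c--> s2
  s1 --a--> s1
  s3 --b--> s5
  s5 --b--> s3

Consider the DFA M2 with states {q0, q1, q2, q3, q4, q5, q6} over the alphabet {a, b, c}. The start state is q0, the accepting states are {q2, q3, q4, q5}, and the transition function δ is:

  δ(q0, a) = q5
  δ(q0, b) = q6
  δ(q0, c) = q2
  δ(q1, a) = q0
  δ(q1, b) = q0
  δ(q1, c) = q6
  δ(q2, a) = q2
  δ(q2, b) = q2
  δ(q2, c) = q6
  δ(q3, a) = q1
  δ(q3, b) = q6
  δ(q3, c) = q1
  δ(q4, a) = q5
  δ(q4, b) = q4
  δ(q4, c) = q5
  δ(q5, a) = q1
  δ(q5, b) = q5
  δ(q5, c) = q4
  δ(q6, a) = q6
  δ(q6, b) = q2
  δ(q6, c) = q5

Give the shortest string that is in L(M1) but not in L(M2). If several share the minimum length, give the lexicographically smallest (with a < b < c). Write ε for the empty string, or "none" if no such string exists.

The string ba is accepted by M1 but not by M2.
No shorter string lies in the difference, and ba is the lexicographically first length-2 string in L(M1) \ L(M2).

ba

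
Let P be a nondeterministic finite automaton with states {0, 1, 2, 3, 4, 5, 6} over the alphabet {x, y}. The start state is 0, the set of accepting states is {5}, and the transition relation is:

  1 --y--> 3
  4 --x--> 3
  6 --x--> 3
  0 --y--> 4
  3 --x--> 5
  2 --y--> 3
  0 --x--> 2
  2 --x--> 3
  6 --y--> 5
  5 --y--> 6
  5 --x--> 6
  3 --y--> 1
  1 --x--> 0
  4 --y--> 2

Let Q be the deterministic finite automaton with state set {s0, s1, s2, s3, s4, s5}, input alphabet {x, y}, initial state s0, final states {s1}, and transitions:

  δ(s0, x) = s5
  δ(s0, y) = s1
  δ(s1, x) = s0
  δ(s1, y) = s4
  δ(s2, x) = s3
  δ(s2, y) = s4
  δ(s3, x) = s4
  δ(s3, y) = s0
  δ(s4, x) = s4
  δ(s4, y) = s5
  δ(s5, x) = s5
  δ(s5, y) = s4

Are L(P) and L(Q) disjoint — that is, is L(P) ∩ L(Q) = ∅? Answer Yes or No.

Yes

Exploring the product automaton P × Q from the start pair (0, s0), following both machines on each input symbol, reaches 18 state pairs: (0, s0), (2, s5), (4, s1), (3, s5), (3, s4), (3, s0), (2, s4), (5, s5), (1, s4), (5, s4), (1, s5), (1, s1), (6, s5), (6, s4), (0, s4), (0, s5), (4, s5), (4, s4).
P accepts in {5} and Q accepts in {s1}; no reachable pair has both components accepting, so no string drives both machines to acceptance simultaneously and L(P) ∩ L(Q) = ∅.
So no string is accepted by both, and the intersection is empty.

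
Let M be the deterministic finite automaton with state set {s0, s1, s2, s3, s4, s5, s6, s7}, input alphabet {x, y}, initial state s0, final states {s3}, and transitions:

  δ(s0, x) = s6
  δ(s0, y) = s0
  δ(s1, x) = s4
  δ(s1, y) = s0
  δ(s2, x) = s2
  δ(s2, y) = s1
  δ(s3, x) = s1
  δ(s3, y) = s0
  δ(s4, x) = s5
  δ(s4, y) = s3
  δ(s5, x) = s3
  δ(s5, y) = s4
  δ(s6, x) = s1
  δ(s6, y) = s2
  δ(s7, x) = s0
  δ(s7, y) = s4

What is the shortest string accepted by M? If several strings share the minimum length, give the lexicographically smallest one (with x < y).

A breadth-first search from s0 reaches an accepting state first via the path s0 → s6 → s1 → s4 → s3 on input xxxy.
No string of length < 4 is accepted (BFS exhausts all shorter strings without reaching an accepting state), and xxxy is the lexicographically least accepting string of length 4.

xxxy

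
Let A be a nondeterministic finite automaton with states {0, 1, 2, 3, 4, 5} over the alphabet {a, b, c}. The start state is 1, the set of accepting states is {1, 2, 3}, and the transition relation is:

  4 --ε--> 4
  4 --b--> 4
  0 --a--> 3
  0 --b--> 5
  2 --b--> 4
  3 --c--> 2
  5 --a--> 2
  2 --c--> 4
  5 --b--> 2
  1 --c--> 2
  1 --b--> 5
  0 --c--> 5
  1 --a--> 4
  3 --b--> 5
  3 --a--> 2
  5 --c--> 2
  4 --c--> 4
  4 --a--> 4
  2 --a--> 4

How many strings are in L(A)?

The useful subgraph on states {1, 2, 5} is acyclic, so L(A) is finite; the longest accepting path visits 3 useful states, giving maximum string length 2.
Counting accepting paths from 1 by length: 1 of length 0, 1 of length 1, 3 of length 2. Total 5.

5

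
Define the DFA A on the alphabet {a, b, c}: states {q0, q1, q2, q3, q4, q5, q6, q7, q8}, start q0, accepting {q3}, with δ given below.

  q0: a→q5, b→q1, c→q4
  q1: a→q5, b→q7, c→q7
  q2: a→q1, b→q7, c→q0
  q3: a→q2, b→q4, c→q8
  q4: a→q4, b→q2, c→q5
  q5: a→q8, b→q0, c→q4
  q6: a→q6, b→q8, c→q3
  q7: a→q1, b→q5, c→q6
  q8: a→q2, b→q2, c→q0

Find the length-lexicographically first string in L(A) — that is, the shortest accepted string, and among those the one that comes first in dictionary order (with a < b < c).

bbcc

A breadth-first search from q0 reaches an accepting state first via the path q0 → q1 → q7 → q6 → q3 on input bbcc.
No string of length < 4 is accepted (BFS exhausts all shorter strings without reaching an accepting state), and bbcc is the lexicographically least accepting string of length 4.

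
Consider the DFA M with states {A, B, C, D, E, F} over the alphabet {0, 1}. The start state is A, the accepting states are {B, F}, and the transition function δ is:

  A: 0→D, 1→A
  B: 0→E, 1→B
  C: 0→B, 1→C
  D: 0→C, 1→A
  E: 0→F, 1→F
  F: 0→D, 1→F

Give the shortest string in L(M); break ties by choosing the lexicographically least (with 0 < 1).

A breadth-first search from A reaches an accepting state first via the path A → D → C → B on input 000.
No string of length < 3 is accepted (BFS exhausts all shorter strings without reaching an accepting state), and 000 is the lexicographically least accepting string of length 3.

000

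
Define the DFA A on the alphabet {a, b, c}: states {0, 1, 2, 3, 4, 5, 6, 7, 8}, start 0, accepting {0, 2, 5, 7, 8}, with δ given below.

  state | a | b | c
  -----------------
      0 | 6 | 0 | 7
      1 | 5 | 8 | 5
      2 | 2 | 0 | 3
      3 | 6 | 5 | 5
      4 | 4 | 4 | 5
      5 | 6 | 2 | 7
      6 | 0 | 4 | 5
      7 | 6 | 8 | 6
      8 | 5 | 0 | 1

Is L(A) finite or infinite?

State 0 is reachable from the start and can reach an accepting state, and it lies on the cycle 0 → 0.
Traversing that cycle any number of times yields accepted strings of unbounded length, so the language is infinite.

infinite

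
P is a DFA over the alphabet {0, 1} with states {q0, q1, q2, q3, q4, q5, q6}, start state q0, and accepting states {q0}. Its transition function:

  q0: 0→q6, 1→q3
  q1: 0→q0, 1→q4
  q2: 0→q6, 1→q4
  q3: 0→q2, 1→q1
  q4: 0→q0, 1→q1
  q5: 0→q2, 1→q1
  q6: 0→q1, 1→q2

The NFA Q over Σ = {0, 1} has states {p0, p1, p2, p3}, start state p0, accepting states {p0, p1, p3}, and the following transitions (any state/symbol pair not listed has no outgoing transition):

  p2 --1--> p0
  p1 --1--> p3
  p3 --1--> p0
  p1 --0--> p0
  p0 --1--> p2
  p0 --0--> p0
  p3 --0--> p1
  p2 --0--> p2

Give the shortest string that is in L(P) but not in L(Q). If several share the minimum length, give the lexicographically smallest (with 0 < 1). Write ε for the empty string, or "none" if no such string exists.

The string 0010 is accepted by P but not by Q.
No shorter string lies in the difference, and 0010 is the lexicographically first length-4 string in L(P) \ L(Q).

0010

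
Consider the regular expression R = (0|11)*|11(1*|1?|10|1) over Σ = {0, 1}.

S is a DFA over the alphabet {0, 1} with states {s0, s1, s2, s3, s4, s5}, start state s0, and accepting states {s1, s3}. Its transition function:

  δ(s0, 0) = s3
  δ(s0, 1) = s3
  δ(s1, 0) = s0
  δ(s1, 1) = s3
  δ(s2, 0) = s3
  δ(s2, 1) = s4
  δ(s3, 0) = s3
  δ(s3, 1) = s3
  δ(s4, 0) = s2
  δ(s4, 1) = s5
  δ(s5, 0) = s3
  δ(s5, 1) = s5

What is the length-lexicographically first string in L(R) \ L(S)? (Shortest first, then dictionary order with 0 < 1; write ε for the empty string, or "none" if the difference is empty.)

The empty string ε is accepted by R but not by S.
Since ε is the unique shortest string, it is the required witness.

ε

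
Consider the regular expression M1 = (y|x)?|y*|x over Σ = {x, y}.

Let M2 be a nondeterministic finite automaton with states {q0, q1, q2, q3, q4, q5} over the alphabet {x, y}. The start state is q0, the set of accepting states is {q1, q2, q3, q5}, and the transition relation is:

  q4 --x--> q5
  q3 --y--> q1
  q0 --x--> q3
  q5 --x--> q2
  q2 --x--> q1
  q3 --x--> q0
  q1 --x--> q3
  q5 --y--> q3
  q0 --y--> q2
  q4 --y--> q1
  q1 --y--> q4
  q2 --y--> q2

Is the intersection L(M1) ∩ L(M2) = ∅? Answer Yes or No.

The string x is accepted by both M1 and M2.
Hence L(M1) ∩ L(M2) ≠ ∅.

No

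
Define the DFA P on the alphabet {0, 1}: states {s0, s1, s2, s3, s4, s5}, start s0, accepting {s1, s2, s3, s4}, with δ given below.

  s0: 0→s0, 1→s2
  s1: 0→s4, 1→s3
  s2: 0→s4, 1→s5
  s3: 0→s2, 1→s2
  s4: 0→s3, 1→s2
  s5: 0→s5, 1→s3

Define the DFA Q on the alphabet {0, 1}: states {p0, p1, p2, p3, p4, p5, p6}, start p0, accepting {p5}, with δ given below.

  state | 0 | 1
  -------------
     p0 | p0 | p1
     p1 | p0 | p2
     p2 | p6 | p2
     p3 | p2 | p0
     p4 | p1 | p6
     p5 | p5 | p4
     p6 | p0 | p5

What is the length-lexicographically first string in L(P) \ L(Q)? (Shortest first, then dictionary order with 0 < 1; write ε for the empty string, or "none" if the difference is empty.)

The string 1 is accepted by P but not by Q.
No shorter string lies in the difference, and 1 is the lexicographically first length-1 string in L(P) \ L(Q).

1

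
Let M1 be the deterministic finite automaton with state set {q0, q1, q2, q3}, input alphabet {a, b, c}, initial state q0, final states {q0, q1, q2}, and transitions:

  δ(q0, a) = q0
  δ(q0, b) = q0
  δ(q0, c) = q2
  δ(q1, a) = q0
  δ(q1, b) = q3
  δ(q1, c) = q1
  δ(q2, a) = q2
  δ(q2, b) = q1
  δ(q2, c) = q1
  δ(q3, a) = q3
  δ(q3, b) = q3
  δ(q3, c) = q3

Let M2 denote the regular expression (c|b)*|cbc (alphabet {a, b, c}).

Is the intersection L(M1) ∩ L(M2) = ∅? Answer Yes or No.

No

The empty string ε is accepted by both M1 and M2.
Hence L(M1) ∩ L(M2) ≠ ∅.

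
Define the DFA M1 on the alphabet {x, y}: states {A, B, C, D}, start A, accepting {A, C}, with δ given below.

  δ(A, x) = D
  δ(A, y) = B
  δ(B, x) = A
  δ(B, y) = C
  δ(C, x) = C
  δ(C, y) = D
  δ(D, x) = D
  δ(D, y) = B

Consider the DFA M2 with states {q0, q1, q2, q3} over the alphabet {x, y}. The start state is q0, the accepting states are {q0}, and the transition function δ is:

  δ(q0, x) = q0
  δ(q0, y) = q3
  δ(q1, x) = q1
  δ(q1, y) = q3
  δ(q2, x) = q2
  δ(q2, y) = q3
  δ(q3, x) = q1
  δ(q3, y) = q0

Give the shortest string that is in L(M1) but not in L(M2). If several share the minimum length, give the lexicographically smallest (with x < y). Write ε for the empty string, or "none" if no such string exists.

yx

The string yx is accepted by M1 but not by M2.
No shorter string lies in the difference, and yx is the lexicographically first length-2 string in L(M1) \ L(M2).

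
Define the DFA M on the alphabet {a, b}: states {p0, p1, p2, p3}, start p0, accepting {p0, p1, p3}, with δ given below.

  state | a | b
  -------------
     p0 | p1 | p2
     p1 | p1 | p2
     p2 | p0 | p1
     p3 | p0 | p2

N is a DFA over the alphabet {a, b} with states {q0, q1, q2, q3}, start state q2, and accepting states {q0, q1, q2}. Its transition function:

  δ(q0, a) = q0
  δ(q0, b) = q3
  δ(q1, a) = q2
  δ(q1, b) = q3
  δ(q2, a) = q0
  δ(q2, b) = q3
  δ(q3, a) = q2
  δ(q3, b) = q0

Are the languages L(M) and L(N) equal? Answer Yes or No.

Yes

Exploring the product automaton M × N from the start pair (p0, q2), following both machines on each input symbol, reaches 3 state pairs: (p0, q2), (p1, q0), (p2, q3).
M accepts in {p0, p1, p3} and N accepts in {q0, q1, q2}. In every reachable pair the two components are either both accepting — (p0, q2), (p1, q0) — or both non-accepting, so no string is accepted by exactly one of the machines: L(M) \ L(N) and L(N) \ L(M) are both empty.
Hence every string is accepted by M iff it is accepted by N, and the two languages coincide.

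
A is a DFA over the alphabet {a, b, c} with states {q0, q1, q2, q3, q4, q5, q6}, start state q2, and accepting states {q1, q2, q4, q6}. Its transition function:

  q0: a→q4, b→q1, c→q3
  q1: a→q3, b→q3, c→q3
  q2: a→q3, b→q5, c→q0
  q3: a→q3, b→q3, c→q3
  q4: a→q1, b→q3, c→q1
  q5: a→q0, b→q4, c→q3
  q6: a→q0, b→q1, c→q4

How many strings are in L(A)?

The useful subgraph on states {q0, q1, q2, q4, q5} is acyclic, so L(A) is finite; the longest accepting path visits 5 useful states, giving maximum string length 4.
Counting accepting paths from q2 by length: 1 of length 0, 3 of length 2, 6 of length 3, 2 of length 4. Total 12.

12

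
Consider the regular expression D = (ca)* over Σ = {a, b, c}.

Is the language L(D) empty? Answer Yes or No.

The empty string ε matches the expression, so it belongs to L(D).
Since L(D) contains at least one string, it is not empty.

No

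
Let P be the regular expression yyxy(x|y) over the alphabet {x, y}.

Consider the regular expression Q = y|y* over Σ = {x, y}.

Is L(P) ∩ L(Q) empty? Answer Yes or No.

Yes

Converting the expression P to a DFA (subset construction, then merging equivalent states) gives the minimal DFA with states {p0, p1, p2, p3, p4, p5, p6}, start state p0, accepting states {p6} and transitions p0: x→p1, y→p2; p1: x→p1, y→p1; p2: x→p1, y→p3; p3: x→p4, y→p1; p4: x→p1, y→p5; p5: x→p6, y→p6; p6: x→p1, y→p1.
Converting the expression Q to a DFA (subset construction, then merging equivalent states) gives the minimal DFA with states {q0, q1}, start state q0, accepting states {q0} and transitions q0: x→q1, y→q0; q1: x→q1, y→q1.
Exploring the product automaton P × Q from the start pair (p0, q0), following both machines on each input symbol, reaches 8 state pairs: (p0, q0), (p1, q1), (p2, q0), (p3, q0), (p4, q1), (p1, q0), (p5, q1), (p6, q1).
P accepts in {p6} and Q accepts in {q0}; no reachable pair has both components accepting, so no string drives both machines to acceptance simultaneously and L(P) ∩ L(Q) = ∅.
So no string is accepted by both, and the intersection is empty.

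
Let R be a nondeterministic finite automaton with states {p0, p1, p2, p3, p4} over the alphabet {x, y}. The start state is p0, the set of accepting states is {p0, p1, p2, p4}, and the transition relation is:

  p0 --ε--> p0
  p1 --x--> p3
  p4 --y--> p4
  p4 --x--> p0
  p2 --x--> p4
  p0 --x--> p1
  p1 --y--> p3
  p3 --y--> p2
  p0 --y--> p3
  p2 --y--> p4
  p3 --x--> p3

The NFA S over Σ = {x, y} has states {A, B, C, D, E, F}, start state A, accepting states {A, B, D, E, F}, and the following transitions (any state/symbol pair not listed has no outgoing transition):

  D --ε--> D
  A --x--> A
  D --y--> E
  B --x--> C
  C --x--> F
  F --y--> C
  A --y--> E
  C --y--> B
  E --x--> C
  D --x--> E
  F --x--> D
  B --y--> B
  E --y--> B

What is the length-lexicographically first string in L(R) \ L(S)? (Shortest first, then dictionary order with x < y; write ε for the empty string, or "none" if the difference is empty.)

yyx

The string yyx is accepted by R but not by S.
No shorter string lies in the difference, and yyx is the lexicographically first length-3 string in L(R) \ L(S).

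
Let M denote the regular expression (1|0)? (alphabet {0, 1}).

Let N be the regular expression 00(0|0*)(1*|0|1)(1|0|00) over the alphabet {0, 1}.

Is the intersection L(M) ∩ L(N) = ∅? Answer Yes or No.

Converting the expression M to a DFA (subset construction, then merging equivalent states) gives the minimal DFA with states {m0, m1, m2}, start state m0, accepting states {m0, m1} and transitions m0: 0→m1, 1→m1; m1: 0→m2, 1→m2; m2: 0→m2, 1→m2.
Converting the expression N to a DFA (subset construction, then merging equivalent states) gives the minimal DFA with states {n0, n1, n2, n3, n4, n5, n6, n7}, start state n0, accepting states {n4, n5, n6, n7} and transitions n0: 0→n1, 1→n2; n1: 0→n3, 1→n2; n2: 0→n2, 1→n2; n3: 0→n4, 1→n5; n4: 0→n4, 1→n5; n5: 0→n6, 1→n5; n6: 0→n7, 1→n2; n7: 0→n2, 1→n2.
Exploring the product automaton M × N from the start pair (m0, n0), following both machines on each input symbol, reaches 9 state pairs: (m0, n0), (m1, n1), (m1, n2), (m2, n3), (m2, n2), (m2, n4), (m2, n5), (m2, n6), (m2, n7).
M accepts in {m0, m1} and N accepts in {n4, n5, n6, n7}; no reachable pair has both components accepting, so no string drives both machines to acceptance simultaneously and L(M) ∩ L(N) = ∅.
So no string is accepted by both, and the intersection is empty.

Yes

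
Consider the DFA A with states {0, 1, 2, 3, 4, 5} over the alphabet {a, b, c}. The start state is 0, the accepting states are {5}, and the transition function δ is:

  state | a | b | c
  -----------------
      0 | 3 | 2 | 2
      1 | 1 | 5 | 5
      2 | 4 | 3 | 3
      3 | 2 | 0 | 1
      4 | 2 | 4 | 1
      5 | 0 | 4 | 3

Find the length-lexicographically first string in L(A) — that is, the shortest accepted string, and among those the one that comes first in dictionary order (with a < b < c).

A breadth-first search from 0 reaches an accepting state first via the path 0 → 3 → 1 → 5 on input acb.
No string of length < 3 is accepted (BFS exhausts all shorter strings without reaching an accepting state), and acb is the lexicographically least accepting string of length 3.

acb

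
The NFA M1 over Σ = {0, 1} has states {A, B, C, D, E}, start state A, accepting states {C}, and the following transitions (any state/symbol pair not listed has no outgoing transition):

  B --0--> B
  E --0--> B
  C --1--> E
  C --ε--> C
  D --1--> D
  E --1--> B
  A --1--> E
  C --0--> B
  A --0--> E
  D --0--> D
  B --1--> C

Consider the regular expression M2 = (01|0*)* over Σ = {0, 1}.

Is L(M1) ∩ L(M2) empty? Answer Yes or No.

The string 001 is accepted by both M1 and M2.
Hence L(M1) ∩ L(M2) ≠ ∅.

No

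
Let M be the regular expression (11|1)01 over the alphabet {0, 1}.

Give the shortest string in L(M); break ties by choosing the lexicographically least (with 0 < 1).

By inspection of the expression, no string of length less than 3 matches, and 101 is the lexicographically first match of length 3.

101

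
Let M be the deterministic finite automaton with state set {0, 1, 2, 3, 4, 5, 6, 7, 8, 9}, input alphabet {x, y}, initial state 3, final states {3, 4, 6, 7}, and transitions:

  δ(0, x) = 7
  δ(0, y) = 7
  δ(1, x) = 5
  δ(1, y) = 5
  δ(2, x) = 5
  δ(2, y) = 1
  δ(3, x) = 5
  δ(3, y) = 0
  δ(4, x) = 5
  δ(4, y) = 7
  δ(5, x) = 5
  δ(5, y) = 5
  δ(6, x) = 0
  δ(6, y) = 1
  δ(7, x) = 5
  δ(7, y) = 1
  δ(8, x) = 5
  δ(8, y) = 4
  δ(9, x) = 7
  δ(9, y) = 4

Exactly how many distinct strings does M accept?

3

The useful subgraph on states {0, 3, 7} is acyclic, so L(M) is finite; the longest accepting path visits 3 useful states, giving maximum string length 2.
Counting accepting paths from 3 by length: 1 of length 0, 2 of length 2. Total 3.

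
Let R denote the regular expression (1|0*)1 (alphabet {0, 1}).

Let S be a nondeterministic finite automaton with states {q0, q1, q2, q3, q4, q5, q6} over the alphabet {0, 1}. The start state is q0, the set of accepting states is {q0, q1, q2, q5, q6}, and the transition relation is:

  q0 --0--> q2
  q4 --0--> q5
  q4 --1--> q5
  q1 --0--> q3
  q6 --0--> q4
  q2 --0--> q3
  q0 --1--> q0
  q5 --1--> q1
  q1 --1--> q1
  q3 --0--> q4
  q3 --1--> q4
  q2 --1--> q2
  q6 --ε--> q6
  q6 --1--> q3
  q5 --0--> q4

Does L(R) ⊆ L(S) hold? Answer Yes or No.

The string 001 is in L(R) but not in L(S).
So L(R) ⊄ L(S).

No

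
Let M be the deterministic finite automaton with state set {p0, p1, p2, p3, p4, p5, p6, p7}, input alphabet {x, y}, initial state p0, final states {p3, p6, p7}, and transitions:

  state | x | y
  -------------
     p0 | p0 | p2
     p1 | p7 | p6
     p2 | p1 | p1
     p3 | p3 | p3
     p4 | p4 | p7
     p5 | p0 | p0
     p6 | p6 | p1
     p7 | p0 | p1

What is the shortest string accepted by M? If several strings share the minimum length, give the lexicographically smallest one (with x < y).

A breadth-first search from p0 reaches an accepting state first via the path p0 → p2 → p1 → p7 on input yxx.
No string of length < 3 is accepted (BFS exhausts all shorter strings without reaching an accepting state), and yxx is the lexicographically least accepting string of length 3.

yxx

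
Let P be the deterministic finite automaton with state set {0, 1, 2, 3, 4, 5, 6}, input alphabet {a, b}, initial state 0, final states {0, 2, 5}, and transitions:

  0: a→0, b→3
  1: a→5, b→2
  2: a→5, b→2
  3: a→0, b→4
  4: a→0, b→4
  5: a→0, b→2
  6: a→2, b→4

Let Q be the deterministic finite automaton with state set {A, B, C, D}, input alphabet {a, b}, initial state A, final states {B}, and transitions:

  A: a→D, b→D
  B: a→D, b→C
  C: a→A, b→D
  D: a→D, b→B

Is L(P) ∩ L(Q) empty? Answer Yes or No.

Exploring the product automaton P × Q from the start pair (0, A), following both machines on each input symbol, reaches 7 state pairs: (0, A), (0, D), (3, D), (3, B), (4, B), (4, C), (4, D).
P accepts in {0, 2, 5} and Q accepts in {B}; no reachable pair has both components accepting, so no string drives both machines to acceptance simultaneously and L(P) ∩ L(Q) = ∅.
So no string is accepted by both, and the intersection is empty.

Yes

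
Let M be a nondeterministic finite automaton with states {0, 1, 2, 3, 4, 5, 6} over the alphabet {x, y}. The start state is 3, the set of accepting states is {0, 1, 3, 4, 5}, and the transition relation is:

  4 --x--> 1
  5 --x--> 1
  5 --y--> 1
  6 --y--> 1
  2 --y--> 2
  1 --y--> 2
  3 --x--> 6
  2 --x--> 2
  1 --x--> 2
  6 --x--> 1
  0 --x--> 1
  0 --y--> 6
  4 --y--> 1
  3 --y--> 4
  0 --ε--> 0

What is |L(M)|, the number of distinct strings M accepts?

6

The useful subgraph on states {1, 3, 4, 6} is acyclic, so L(M) is finite; the longest accepting path visits 3 useful states, giving maximum string length 2.
Counting accepting paths from 3 by length: 1 of length 0, 1 of length 1, 4 of length 2. Total 6.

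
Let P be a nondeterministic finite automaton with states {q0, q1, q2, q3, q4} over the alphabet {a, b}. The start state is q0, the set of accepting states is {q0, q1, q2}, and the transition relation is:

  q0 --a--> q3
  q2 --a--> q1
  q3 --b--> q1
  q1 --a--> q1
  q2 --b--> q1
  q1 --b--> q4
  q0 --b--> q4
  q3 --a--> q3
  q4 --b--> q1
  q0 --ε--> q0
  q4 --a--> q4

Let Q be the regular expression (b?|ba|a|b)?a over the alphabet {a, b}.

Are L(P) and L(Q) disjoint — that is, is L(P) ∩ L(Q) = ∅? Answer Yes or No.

Converting the expression Q to a DFA (subset construction, then merging equivalent states) gives the minimal DFA with states {r0, r1, r2, r3, r4}, start state r0, accepting states {r1, r3} and transitions r0: a→r1, b→r2; r1: a→r3, b→r4; r2: a→r1, b→r4; r3: a→r4, b→r4; r4: a→r4, b→r4.
Exploring the product automaton P × Q from the start pair (q0, r0), following both machines on each input symbol, reaches 9 state pairs: (q0, r0), (q3, r1), (q4, r2), (q3, r3), (q1, r4), (q4, r1), (q3, r4), (q4, r4), (q4, r3).
P accepts in {q0, q1, q2} and Q accepts in {r1, r3}; no reachable pair has both components accepting, so no string drives both machines to acceptance simultaneously and L(P) ∩ L(Q) = ∅.
So no string is accepted by both, and the intersection is empty.

Yes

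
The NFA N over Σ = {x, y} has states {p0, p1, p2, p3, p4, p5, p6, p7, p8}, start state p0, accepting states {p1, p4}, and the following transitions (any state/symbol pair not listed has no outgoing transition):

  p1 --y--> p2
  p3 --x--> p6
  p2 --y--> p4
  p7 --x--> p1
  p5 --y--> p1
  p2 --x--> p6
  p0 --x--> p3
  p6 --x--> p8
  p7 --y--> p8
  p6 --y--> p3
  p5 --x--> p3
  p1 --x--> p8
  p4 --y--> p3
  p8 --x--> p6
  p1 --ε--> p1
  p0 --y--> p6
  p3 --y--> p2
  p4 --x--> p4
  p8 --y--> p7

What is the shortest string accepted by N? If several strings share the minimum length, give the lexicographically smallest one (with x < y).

xyy

A breadth-first search from p0 reaches an accepting state first via the path p0 → p3 → p2 → p4 on input xyy.
No string of length < 3 is accepted (BFS exhausts all shorter strings without reaching an accepting state), and xyy is the lexicographically least accepting string of length 3.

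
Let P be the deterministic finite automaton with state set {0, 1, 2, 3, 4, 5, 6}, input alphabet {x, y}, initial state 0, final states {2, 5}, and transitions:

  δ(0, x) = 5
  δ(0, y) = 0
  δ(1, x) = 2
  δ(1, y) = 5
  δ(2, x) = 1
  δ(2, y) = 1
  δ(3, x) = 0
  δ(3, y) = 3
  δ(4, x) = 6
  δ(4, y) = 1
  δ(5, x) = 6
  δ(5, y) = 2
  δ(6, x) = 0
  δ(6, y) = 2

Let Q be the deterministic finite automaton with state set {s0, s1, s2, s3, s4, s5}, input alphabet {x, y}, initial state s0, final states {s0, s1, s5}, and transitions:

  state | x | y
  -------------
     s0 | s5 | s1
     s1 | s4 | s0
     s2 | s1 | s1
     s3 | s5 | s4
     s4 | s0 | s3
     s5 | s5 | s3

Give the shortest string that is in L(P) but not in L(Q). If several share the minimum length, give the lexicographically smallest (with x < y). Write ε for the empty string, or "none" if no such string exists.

The string xy is accepted by P but not by Q.
No shorter string lies in the difference, and xy is the lexicographically first length-2 string in L(P) \ L(Q).

xy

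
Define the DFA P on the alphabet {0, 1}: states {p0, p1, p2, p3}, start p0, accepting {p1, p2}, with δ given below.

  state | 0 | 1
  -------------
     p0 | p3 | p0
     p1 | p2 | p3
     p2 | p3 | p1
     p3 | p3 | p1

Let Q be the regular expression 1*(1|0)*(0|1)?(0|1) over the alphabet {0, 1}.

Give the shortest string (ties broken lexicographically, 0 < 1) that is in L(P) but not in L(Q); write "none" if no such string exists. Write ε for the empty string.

Converting the expression Q to a DFA (subset construction, then merging equivalent states) gives the minimal DFA with states {q0, q1}, start state q0, accepting states {q1} and transitions q0: 0→q1, 1→q1; q1: 0→q1, 1→q1.
Exploring the product automaton P × Q from the start pair (p0, q0), following both machines on each input symbol, reaches 5 state pairs: (p0, q0), (p3, q1), (p0, q1), (p1, q1), (p2, q1).
P accepts in {p1, p2} and Q accepts in {q1}. The reachable pairs whose P-component is accepting are (p1, q1), (p2, q1); in each of them the Q-component is accepting too, so the product for L(P) \ L(Q) (P-component accepting, Q-component rejecting) has no reachable accepting pair and the difference is empty.
So every string accepted by P is also accepted by Q: L(P) \ L(Q) = ∅ and there is no such string.

none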